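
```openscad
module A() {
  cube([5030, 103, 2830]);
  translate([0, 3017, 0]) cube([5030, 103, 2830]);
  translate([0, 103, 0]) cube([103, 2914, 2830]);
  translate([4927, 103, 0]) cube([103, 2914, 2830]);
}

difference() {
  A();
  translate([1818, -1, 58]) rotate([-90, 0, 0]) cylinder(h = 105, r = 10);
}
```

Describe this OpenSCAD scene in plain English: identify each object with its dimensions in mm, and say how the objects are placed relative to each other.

A is the wall frame of a small rectangular building: four walls, each 2830 mm tall and 103 mm thick, enclosing a footprint 5030 mm (x) by 3120 mm (y) outside-to-outside, with no floor or roof. The front and back walls (the −y and +y sides) span the full width; the two side walls fit between them.

The house frame has a circular hole of radius 10 mm through its front wall, centred at (x = 1818, z = 58).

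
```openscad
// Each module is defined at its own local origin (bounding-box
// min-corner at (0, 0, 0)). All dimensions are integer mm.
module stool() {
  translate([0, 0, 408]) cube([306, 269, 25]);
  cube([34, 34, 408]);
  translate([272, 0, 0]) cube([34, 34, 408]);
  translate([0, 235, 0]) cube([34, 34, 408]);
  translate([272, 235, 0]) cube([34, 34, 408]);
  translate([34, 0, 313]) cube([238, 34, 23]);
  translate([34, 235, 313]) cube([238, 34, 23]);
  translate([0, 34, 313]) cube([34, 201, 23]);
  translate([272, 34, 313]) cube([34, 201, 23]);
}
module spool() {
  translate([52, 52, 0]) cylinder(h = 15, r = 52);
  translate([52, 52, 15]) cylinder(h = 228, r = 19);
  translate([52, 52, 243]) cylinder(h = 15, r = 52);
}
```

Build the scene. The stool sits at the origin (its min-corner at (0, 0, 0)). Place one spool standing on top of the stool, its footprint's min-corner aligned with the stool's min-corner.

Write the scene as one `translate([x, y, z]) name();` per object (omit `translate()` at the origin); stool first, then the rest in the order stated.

stool();
translate([0, 0, 433]) spool();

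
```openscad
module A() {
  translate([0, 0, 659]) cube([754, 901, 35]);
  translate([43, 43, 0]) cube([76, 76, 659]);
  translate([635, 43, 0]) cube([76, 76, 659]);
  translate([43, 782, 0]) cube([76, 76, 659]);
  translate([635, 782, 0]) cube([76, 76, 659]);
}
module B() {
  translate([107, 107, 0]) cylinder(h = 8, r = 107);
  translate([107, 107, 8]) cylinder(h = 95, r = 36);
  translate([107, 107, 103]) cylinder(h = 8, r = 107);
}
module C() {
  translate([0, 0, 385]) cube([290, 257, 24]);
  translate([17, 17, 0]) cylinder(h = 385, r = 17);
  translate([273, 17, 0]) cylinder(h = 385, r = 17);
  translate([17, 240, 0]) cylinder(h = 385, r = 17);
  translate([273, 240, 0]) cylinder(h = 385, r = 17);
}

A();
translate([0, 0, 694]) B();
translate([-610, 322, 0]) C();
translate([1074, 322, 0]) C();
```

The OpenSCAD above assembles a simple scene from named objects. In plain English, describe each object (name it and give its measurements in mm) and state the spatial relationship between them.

A is a table: top 754 mm (x) × 901 mm (y), 35 mm thick, upper face at z = 694 mm, on four 76×76 mm square legs, each inset 43 mm from the nearest pair of top edges, running from z = 0 to the bottom of the top.

B is a spool: two coaxial disc flanges of radius 107 mm and thickness 8 mm, joined by a core cylinder of radius 36 mm and height 95 mm. The lower flange rests on z = 0 and the three cylinders share a vertical axis.

C is a simple wooden stool: a rectangular seat 290 mm (x) by 257 mm (y), 24 mm thick, top face at z = 409 mm, on four round legs, each 34 mm in diameter. The legs rest on z = 0, each leg's axis is inset half a diameter from the nearest pair of seat edges (so the leg's bounding box is flush with the corner).

The spool is on top of the table. Two stools sit around the table at the −x, +x sides.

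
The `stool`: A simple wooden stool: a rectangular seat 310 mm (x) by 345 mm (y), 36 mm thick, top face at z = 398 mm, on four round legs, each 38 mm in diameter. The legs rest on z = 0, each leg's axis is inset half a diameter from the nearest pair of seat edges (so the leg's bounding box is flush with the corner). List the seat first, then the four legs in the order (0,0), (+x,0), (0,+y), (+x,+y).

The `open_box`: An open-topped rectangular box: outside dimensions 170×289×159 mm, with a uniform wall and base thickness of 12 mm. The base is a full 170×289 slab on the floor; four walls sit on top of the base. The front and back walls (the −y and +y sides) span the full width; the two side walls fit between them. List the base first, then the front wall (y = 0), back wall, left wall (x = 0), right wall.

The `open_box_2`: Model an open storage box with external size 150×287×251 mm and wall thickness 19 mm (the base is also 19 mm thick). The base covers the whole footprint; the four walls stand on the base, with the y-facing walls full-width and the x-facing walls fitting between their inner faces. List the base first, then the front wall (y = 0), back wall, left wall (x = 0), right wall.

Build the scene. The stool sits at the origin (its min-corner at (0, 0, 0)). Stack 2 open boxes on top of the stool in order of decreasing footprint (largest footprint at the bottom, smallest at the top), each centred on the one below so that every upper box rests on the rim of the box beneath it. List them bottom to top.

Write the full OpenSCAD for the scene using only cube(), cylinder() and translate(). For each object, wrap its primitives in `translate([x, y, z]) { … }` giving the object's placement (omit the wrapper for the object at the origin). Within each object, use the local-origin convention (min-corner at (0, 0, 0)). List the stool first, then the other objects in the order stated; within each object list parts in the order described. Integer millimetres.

translate([0, 0, 362]) cube([310, 345, 36]);
translate([19, 19, 0]) cylinder(h = 362, r = 19);
translate([291, 19, 0]) cylinder(h = 362, r = 19);
translate([19, 326, 0]) cylinder(h = 362, r = 19);
translate([291, 326, 0]) cylinder(h = 362, r = 19);
translate([70, 28, 398]) {
  cube([170, 289, 12]);
  translate([0, 0, 12]) cube([170, 12, 147]);
  translate([0, 277, 12]) cube([170, 12, 147]);
  translate([0, 12, 12]) cube([12, 265, 147]);
  translate([158, 12, 12]) cube([12, 265, 147]);
}
translate([80, 29, 557]) {
  cube([150, 287, 19]);
  translate([0, 0, 19]) cube([150, 19, 232]);
  translate([0, 268, 19]) cube([150, 19, 232]);
  translate([0, 19, 19]) cube([19, 249, 232]);
  translate([131, 19, 19]) cube([19, 249, 232]);
}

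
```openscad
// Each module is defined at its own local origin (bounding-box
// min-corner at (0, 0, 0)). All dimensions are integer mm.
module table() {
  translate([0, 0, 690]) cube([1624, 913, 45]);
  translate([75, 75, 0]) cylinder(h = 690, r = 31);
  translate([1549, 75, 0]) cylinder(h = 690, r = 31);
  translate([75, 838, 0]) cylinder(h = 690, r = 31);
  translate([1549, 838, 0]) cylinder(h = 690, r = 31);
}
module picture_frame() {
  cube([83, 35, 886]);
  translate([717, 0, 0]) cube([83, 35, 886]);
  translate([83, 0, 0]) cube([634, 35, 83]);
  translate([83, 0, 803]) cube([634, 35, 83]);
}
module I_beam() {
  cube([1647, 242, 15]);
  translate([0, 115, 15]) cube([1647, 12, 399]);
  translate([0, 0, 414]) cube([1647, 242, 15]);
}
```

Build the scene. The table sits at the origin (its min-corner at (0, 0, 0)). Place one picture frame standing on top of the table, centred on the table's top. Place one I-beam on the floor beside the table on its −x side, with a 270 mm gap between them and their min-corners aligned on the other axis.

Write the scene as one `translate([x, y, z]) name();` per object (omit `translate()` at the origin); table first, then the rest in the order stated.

table();
translate([412, 439, 735]) picture_frame();
translate([-1917, 0, 0]) I_beam();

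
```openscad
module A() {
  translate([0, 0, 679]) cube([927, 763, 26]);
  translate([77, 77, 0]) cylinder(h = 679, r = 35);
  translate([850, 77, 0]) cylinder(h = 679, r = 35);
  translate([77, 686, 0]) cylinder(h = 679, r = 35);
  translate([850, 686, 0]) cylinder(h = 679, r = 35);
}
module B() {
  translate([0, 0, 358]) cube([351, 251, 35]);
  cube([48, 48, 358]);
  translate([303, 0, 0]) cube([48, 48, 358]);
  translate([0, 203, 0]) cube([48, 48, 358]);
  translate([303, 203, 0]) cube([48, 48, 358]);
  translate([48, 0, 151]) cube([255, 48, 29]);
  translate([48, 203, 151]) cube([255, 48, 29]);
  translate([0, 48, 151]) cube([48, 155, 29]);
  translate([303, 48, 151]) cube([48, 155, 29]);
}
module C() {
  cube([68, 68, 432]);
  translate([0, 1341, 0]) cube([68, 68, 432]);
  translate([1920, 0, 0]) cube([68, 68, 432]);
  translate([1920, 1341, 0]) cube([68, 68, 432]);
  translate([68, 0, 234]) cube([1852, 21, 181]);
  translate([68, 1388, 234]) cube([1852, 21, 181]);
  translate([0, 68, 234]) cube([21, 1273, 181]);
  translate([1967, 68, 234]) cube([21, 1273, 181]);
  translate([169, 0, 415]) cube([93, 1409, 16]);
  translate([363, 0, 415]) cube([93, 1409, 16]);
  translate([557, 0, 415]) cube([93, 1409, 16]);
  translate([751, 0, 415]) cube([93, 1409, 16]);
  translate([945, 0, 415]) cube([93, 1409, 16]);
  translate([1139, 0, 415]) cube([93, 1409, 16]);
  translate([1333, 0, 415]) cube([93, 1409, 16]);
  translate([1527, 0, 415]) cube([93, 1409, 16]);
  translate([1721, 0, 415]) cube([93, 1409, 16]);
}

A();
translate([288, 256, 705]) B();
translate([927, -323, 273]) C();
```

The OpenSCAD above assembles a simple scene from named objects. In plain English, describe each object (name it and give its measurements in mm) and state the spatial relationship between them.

A is a rectangular dining table. The top is 927×763×26 mm with its upper surface at z = 705 mm. It stands on four round legs of 70 mm diameter, each leg's bounding box inset 42 mm from the nearest pair of top edges, running from the floor to the underside of the top.

B is a four-legged stool. The seat is 351×251 mm, 35 mm thick, top at z = 393 mm. It stands on four square legs, each 48×48 mm in cross-section, from z = 0 to the seat underside, each flush with a corner of the seat. Four stretchers, 48 mm wide and 29 mm tall, connect adjacent legs with their undersides at z = 151 mm, each running between the inner faces of the legs it joins and aligned with the legs' outer faces on the other axis.

C is a bed frame 1988 mm long (x) by 1409 mm wide (y). Four 68×68 mm corner posts, 432 mm tall, at the corners of the footprint. Four rails of 21 mm thickness and 181 mm height run between adjacent posts with their undersides at z = 234 mm, their outer faces flush with the outside of the frame (the two x-running rails run between the posts' inner faces; the two y-running rails run between the posts' inner faces). 9 slats, each 93 mm wide (x) and 16 mm thick, lie across the top of the two x-running rails, running the full 1409 mm width of the frame in y; the slats are evenly spaced along x between the inner faces of the end posts with equal gaps (rounded down to the nearest mm) at the −x end and between each pair — any rounding remainder accumulates at the +x end.

The stool is on top of the table, centred. The bed frame is beside the table with their tops flush at z = 705.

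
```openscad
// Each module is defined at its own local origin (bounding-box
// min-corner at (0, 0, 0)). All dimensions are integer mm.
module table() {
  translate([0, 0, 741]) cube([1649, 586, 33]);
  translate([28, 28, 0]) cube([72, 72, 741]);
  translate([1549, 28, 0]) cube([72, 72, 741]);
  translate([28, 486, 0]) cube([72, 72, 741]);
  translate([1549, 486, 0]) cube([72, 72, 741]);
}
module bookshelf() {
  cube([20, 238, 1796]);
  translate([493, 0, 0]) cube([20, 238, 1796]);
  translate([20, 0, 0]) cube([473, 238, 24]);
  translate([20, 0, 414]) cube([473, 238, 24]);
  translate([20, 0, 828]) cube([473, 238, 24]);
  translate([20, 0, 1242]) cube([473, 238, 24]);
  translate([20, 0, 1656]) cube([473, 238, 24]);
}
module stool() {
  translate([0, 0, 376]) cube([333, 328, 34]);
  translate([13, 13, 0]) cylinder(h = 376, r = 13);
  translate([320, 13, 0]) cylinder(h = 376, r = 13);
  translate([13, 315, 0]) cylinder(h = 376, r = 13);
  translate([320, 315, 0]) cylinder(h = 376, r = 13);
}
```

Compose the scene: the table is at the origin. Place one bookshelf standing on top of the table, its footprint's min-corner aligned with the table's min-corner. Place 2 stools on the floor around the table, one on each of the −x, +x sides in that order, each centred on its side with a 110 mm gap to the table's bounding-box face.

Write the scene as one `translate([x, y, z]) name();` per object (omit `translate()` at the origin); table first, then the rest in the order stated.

table();
translate([0, 0, 774]) bookshelf();
translate([-443, 129, 0]) stool();
translate([1759, 129, 0]) stool();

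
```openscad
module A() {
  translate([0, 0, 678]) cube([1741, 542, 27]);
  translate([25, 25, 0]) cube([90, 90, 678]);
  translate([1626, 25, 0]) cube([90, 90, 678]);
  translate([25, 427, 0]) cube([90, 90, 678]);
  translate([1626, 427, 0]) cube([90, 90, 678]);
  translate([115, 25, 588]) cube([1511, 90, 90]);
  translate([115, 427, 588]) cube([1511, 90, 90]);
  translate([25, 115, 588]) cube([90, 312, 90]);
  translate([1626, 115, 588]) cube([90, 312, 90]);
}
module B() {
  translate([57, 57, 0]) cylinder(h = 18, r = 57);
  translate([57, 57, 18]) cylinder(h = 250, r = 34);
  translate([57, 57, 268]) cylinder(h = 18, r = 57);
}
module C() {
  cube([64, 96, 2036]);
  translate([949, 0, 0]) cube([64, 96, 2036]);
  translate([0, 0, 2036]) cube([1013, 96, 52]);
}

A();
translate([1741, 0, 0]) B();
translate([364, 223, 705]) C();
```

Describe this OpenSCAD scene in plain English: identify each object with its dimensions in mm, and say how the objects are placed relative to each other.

A is a rectangular dining table. The top is 1741×542×27 mm with its upper surface at z = 705 mm. It stands on four 90×90 mm square legs, each inset 25 mm from the nearest pair of top edges, running from the floor to the underside of the top. Four apron rails, 90 mm thick and 90 mm tall, run between adjacent legs with their top edges flush with the underside of the top and their outer faces flush with the legs' outer faces.

B is a spool: two coaxial disc flanges of radius 57 mm and thickness 18 mm, joined by a core cylinder of radius 34 mm and height 250 mm. The lower flange rests on z = 0 and the three cylinders share a vertical axis.

C is a rectangular door frame: two vertical jambs of 64×96 mm section, 2036 mm tall, with a clear opening 885 mm wide between their inner faces. A header 52 mm tall and 96 mm deep lies on top of the jambs and spans the full outside width.

The spool is against the table's +x side, with their −y faces flush. The door frame is on top of the table, centred.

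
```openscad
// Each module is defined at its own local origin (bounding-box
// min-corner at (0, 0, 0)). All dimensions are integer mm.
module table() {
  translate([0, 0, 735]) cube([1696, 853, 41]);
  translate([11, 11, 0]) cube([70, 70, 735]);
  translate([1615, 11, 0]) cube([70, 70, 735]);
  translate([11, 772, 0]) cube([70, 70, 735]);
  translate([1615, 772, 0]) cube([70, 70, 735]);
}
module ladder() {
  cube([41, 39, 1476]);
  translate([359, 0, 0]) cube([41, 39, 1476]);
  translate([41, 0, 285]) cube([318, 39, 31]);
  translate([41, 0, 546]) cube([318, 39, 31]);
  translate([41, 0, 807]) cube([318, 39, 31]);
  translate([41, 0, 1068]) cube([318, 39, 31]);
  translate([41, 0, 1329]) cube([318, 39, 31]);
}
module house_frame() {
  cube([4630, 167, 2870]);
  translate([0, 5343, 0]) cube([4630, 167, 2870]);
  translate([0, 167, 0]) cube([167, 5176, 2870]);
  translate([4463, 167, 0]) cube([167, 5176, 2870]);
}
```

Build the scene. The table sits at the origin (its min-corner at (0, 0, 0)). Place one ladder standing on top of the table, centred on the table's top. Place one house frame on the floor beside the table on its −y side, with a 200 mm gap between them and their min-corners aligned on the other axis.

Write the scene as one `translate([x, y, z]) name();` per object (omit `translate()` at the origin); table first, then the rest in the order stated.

table();
translate([648, 407, 776]) ladder();
translate([0, -5710, 0]) house_frame();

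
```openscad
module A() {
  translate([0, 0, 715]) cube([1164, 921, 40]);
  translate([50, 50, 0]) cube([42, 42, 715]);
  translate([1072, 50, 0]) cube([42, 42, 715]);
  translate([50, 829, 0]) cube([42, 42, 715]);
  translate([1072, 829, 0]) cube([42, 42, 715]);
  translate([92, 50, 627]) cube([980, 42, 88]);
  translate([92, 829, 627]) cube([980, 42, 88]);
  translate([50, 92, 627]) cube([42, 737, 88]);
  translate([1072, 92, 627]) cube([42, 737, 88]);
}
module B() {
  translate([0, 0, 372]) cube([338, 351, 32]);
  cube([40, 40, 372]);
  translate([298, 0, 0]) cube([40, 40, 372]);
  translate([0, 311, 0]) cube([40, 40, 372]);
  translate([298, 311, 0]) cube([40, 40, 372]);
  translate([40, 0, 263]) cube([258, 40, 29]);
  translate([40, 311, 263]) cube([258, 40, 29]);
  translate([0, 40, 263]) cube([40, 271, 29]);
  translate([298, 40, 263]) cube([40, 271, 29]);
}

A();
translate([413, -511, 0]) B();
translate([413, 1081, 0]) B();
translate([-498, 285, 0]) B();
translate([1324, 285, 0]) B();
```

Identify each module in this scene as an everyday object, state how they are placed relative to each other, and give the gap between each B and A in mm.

Each stool's nearest face is 160 mm from the table's bounding box.

A is a table. B is a stool. Four stools sit around the table at the −y, +y, −x, +x sides. The gap between each stool and the table is 160 mm.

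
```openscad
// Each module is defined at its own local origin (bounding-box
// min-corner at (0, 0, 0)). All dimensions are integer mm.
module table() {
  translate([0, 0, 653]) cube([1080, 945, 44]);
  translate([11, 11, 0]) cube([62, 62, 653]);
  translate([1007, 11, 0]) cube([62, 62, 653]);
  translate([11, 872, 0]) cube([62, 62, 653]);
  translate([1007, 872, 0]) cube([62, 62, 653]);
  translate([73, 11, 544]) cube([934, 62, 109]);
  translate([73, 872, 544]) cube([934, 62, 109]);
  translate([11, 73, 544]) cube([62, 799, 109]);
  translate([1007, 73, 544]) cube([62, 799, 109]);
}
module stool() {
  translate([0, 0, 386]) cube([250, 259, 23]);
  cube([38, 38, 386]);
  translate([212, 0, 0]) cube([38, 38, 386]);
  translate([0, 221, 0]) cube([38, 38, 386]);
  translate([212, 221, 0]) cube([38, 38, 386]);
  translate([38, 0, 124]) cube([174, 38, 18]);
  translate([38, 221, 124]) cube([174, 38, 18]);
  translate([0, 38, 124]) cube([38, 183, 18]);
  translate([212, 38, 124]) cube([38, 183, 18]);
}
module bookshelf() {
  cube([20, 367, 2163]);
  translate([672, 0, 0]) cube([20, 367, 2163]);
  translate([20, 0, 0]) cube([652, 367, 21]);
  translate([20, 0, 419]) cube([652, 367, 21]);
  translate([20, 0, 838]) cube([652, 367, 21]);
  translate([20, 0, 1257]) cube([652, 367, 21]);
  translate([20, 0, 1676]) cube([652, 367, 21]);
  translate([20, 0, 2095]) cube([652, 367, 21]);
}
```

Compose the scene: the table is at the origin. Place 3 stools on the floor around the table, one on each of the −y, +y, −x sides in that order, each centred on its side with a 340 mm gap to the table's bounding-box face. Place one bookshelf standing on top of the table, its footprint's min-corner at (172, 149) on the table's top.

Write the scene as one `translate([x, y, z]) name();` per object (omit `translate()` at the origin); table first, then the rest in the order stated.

table();
translate([415, -599, 0]) stool();
translate([415, 1285, 0]) stool();
translate([-590, 343, 0]) stool();
translate([172, 149, 697]) bookshelf();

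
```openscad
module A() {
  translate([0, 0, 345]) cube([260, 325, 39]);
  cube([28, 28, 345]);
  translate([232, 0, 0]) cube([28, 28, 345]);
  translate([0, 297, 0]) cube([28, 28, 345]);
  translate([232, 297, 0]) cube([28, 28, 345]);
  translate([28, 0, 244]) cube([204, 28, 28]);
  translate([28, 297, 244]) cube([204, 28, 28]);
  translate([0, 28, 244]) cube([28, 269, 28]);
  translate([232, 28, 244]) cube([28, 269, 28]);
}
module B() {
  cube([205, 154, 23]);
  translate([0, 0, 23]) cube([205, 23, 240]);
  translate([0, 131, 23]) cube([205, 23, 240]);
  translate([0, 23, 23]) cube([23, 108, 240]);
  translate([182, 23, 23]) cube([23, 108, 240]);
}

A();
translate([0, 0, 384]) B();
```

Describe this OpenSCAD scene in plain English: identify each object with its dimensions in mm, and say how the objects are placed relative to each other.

A is a simple wooden stool: a rectangular seat 260 mm (x) by 325 mm (y), 39 mm thick, top face at z = 384 mm, on four square legs, each 28×28 mm in cross-section. The legs rest on z = 0, each flush with a corner of the seat. Four stretchers, 28 mm wide and 28 mm tall, connect adjacent legs with their undersides at z = 244 mm, each running between the inner faces of the legs it joins and aligned with the legs' outer faces on the other axis.

B is an open storage box with external size 205×154×263 mm and wall thickness 23 mm (the base is also 23 mm thick). The base covers the whole footprint; the four walls stand on the base, with the y-facing walls full-width and the x-facing walls fitting between their inner faces.

The open box is on top of the stool.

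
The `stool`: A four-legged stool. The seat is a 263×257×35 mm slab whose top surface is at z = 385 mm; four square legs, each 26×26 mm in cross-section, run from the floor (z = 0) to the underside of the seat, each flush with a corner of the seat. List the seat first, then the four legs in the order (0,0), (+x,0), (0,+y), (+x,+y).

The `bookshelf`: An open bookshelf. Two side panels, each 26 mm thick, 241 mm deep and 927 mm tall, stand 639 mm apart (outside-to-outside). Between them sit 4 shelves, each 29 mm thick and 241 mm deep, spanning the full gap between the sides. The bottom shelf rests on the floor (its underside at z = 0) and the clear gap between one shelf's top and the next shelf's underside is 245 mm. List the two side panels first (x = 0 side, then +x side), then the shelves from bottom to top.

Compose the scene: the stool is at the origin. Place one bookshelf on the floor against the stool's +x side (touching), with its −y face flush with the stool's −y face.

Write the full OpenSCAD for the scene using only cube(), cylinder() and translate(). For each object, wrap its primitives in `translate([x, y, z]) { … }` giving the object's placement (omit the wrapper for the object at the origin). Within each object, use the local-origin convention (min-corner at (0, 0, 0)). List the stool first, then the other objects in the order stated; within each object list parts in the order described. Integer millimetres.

translate([0, 0, 350]) cube([263, 257, 35]);
cube([26, 26, 350]);
translate([237, 0, 0]) cube([26, 26, 350]);
translate([0, 231, 0]) cube([26, 26, 350]);
translate([237, 231, 0]) cube([26, 26, 350]);
translate([263, 0, 0]) {
  cube([26, 241, 927]);
  translate([613, 0, 0]) cube([26, 241, 927]);
  translate([26, 0, 0]) cube([587, 241, 29]);
  translate([26, 0, 274]) cube([587, 241, 29]);
  translate([26, 0, 548]) cube([587, 241, 29]);
  translate([26, 0, 822]) cube([587, 241, 29]);
}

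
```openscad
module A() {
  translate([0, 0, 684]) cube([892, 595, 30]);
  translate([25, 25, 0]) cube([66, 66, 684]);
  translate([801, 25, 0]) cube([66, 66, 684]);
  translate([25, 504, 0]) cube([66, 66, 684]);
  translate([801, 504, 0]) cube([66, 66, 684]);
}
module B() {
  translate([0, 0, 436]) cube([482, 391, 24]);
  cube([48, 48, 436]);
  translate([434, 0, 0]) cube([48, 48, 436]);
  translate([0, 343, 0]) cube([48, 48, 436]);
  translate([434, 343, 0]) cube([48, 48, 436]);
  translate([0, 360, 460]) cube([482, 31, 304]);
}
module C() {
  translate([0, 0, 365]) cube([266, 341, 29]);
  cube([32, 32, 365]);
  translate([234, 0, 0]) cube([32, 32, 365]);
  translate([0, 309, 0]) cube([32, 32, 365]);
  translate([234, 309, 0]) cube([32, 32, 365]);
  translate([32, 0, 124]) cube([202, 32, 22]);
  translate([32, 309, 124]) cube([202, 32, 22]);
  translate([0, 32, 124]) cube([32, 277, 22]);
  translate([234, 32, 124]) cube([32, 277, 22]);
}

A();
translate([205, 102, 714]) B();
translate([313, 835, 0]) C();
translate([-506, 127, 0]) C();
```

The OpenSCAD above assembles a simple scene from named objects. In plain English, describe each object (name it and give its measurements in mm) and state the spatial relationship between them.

A is a table: top 892 mm (x) × 595 mm (y), 30 mm thick, upper face at z = 714 mm, on four 66×66 mm square legs, each inset 25 mm from the nearest pair of top edges, running from z = 0 to the bottom of the top.

B is a chair. The seat is a 482×391×24 mm slab with its top at z = 460 mm, on four 48×48 mm corner legs (flush with the seat edges, standing on z = 0). A flat backrest 31 mm thick, 304 mm tall, spans the full seat width and rises from the seat top along its +y edge, rear face flush with the rear of the seat.

C is a simple wooden stool: a rectangular seat 266 mm (x) by 341 mm (y), 29 mm thick, top face at z = 394 mm, on four square legs, each 32×32 mm in cross-section. The legs rest on z = 0, each flush with a corner of the seat. Four stretchers, 32 mm wide and 22 mm tall, connect adjacent legs with their undersides at z = 124 mm, each running between the inner faces of the legs it joins and aligned with the legs' outer faces on the other axis.

The chair is on top of the table, centred. Two stools sit around the table at the +y, −x sides.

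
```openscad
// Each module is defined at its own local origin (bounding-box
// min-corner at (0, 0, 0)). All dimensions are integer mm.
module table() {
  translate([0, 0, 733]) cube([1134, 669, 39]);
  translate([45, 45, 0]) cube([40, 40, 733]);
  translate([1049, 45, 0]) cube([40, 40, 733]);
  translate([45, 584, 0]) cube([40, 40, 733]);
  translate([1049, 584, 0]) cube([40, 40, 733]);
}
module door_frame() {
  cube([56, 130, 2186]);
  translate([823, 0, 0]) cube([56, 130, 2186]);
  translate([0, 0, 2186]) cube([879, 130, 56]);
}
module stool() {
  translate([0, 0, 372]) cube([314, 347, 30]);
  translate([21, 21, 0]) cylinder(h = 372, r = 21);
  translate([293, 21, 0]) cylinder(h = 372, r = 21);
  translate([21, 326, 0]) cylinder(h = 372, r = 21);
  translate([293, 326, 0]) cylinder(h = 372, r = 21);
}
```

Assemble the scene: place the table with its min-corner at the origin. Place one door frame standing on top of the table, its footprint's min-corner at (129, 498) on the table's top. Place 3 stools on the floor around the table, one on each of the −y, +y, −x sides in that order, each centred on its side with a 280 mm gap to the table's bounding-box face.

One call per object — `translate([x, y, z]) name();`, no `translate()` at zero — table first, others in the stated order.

table();
translate([129, 498, 772]) door_frame();
translate([410, -627, 0]) stool();
translate([410, 949, 0]) stool();
translate([-594, 161, 0]) stool();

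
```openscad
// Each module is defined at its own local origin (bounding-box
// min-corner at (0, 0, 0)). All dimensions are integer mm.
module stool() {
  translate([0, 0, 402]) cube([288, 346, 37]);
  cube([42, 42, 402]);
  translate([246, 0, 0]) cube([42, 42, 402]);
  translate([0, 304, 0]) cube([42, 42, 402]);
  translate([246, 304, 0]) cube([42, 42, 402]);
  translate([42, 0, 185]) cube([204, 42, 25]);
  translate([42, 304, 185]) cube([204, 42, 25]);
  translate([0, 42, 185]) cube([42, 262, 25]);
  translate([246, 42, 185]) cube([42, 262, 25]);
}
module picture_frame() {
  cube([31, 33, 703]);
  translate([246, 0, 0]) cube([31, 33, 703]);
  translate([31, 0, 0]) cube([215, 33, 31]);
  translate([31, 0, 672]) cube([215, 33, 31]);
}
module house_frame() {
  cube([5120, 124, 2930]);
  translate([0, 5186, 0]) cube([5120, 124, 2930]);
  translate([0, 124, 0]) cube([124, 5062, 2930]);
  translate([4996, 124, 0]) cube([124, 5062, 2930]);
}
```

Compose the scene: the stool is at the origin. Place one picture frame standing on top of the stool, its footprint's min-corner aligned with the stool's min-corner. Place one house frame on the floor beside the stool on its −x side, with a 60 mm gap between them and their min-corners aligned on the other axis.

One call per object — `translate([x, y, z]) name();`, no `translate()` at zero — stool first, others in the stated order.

stool();
translate([0, 0, 439]) picture_frame();
translate([-5180, 0, 0]) house_frame();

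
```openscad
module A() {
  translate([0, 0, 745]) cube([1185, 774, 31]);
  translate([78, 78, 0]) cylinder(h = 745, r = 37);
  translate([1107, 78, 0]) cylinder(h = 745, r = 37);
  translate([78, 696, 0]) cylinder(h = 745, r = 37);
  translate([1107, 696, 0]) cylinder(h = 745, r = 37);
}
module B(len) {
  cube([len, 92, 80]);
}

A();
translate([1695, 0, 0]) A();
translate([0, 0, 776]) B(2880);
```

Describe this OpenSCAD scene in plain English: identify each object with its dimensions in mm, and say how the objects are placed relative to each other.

A is a table: top 1185 mm (x) × 774 mm (y), 31 mm thick, upper face at z = 776 mm, on four round legs of 74 mm diameter, each leg's bounding box inset 41 mm from the nearest pair of top edges, running from z = 0 to the bottom of the top.

B is a rectangular beam 2880 mm long (x), 92 mm deep (y), 80 mm thick (z).

The beam spans the tops of two tables placed 510 mm apart, resting at z = 776 mm.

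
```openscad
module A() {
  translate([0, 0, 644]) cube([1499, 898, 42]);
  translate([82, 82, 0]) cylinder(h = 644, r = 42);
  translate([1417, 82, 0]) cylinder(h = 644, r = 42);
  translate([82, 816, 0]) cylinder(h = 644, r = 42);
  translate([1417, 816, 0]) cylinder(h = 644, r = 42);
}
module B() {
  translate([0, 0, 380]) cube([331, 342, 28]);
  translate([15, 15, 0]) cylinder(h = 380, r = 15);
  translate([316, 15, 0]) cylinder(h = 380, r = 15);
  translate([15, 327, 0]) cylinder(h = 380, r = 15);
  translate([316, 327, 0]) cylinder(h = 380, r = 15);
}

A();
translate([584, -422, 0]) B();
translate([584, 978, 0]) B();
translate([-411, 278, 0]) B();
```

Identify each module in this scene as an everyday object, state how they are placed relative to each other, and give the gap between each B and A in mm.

A is a table. B is a stool. Three stools sit around the table at the −y, +y, −x sides. The gap between each stool and the table is 80 mm.

Each stool's nearest face is 80 mm from the table's bounding box.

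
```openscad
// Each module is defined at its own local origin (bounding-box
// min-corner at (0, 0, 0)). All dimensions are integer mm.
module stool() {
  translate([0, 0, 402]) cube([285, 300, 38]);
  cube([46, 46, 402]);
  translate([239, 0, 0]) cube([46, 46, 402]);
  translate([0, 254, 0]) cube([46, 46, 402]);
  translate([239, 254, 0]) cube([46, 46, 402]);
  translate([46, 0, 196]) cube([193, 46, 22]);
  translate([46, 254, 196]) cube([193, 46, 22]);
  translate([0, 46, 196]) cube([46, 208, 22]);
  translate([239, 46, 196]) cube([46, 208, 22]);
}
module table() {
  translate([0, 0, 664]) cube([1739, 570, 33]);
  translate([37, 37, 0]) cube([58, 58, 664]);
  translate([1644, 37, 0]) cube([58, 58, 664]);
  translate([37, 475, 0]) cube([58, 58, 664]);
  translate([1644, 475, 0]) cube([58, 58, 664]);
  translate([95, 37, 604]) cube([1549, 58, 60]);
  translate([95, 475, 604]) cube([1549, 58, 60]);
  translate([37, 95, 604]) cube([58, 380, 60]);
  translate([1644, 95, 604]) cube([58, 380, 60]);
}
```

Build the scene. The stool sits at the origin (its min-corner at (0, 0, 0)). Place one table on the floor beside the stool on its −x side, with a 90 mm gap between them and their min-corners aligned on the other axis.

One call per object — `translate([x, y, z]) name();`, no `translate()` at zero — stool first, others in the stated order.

stool();
translate([-1829, 0, 0]) table();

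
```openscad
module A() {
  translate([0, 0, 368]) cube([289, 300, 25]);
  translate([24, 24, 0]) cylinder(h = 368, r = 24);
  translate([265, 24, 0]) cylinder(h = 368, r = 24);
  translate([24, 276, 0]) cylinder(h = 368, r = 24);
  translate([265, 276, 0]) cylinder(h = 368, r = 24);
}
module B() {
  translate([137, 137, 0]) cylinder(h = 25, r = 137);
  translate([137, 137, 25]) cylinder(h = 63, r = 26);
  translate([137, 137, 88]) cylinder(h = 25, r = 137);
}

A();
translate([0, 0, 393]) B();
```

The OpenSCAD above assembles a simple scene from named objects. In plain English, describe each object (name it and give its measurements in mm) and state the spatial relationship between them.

A is a simple wooden stool: a rectangular seat 289 mm (x) by 300 mm (y), 25 mm thick, top face at z = 393 mm, on four round legs, each 48 mm in diameter. The legs rest on z = 0, each leg's axis is inset half a diameter from the nearest pair of seat edges (so the leg's bounding box is flush with the corner).

B is a spool: two coaxial disc flanges of radius 137 mm and thickness 25 mm, joined by a core cylinder of radius 26 mm and height 63 mm. The lower flange rests on z = 0 and the three cylinders share a vertical axis.

The spool is on top of the stool.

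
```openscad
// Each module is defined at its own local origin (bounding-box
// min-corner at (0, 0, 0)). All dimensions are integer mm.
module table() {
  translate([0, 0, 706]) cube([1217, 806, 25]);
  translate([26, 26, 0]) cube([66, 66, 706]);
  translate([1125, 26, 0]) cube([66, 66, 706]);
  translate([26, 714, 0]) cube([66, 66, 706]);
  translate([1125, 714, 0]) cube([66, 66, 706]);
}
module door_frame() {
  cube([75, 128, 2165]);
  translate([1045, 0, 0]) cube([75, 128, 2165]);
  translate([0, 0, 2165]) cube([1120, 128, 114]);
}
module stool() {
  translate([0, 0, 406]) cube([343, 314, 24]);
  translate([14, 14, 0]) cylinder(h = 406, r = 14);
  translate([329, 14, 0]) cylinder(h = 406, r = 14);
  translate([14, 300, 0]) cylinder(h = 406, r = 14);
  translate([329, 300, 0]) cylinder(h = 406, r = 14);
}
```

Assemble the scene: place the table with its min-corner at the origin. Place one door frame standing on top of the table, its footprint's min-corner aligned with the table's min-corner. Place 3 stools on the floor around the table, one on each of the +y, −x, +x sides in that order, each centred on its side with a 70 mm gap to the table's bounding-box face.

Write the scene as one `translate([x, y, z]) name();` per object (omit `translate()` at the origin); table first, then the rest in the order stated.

table();
translate([0, 0, 731]) door_frame();
translate([437, 876, 0]) stool();
translate([-413, 246, 0]) stool();
translate([1287, 246, 0]) stool();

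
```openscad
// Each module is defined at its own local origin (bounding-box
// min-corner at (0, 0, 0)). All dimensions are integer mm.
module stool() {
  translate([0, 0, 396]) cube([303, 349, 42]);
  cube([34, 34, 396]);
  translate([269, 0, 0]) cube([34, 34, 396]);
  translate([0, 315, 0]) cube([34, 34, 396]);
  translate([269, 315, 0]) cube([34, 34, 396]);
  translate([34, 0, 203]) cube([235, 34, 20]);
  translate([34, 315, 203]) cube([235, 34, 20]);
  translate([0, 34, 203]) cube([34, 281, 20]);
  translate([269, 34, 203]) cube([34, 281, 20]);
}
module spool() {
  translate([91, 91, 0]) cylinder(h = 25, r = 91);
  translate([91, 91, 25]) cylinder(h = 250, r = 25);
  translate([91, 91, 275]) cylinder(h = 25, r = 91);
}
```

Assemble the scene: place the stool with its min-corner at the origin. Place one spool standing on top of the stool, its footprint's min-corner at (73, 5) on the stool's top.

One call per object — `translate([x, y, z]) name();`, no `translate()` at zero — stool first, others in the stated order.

stool();
translate([73, 5, 438]) spool();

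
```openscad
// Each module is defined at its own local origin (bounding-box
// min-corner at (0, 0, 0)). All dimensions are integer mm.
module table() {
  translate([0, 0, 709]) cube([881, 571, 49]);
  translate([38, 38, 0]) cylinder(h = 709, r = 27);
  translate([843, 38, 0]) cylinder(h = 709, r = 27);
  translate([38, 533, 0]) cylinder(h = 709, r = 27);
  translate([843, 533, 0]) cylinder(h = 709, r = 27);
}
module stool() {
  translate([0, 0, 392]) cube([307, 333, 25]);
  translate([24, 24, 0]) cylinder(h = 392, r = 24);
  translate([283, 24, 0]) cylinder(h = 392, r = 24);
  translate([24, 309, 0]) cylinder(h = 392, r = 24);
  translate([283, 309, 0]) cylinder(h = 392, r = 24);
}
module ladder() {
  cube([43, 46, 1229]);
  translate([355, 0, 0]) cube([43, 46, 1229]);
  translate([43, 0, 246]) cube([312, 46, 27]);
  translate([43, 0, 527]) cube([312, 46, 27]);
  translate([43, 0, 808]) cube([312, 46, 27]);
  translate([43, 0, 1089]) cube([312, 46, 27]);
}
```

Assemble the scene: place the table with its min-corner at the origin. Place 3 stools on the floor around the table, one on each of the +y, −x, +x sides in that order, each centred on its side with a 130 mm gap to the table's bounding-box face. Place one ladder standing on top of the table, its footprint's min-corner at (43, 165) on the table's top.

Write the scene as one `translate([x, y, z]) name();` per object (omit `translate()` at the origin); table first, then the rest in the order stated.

table();
translate([287, 701, 0]) stool();
translate([-437, 119, 0]) stool();
translate([1011, 119, 0]) stool();
translate([43, 165, 758]) ladder();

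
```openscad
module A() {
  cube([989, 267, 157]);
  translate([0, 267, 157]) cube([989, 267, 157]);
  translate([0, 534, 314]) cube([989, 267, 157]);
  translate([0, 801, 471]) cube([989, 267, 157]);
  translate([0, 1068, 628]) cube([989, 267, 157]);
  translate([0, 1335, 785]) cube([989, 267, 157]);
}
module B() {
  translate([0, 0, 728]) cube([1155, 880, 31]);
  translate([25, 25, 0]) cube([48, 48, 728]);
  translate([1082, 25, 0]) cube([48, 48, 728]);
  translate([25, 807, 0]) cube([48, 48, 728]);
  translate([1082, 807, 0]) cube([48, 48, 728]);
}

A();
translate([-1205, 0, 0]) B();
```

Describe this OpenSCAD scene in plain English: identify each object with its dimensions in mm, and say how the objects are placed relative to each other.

A is a straight staircase of 6 solid steps. Each step is 989 mm wide (x), 267 mm deep (y, the going) and 157 mm tall (the rise). The first step rests on the floor; each subsequent step sits one going further in +y and one rise higher in +z, directly behind and above the previous step with no overlap.

B is a table with a 1155×880 mm rectangular top, 31 mm thick, top surface at z = 759 mm, supported by four 48×48 mm square legs, each inset 25 mm from the nearest pair of top edges, running from the floor.

The table is on the floor beside the staircase on its −x side.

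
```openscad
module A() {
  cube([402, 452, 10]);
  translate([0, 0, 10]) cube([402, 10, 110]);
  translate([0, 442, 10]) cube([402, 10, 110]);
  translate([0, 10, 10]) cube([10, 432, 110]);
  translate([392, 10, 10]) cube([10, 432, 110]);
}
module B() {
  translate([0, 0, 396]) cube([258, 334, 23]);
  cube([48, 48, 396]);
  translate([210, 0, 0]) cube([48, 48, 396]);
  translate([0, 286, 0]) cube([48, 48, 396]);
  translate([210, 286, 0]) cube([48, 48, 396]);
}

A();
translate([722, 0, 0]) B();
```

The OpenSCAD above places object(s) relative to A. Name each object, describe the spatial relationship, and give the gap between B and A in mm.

A is an open box. B is a stool. The stool is on the floor beside the open box on its +x side. The gap between the stool and the open box is 320 mm.

The stool's nearest face is 320 mm from the open box's +x face.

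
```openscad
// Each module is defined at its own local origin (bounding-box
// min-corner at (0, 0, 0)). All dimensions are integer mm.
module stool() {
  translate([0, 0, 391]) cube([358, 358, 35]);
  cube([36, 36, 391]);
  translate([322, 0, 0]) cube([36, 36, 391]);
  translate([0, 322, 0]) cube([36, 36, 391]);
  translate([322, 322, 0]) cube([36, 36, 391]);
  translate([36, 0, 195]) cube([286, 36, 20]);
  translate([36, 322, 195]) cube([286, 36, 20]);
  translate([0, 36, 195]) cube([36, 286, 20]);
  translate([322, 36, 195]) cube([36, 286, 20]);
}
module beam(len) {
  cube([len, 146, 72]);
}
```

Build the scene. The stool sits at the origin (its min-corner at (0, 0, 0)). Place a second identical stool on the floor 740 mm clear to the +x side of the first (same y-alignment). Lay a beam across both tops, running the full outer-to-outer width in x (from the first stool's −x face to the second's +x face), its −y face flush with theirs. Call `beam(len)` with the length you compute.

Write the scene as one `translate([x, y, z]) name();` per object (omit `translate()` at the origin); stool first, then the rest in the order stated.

stool();
translate([1098, 0, 0]) stool();
translate([0, 0, 426]) beam(1456);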